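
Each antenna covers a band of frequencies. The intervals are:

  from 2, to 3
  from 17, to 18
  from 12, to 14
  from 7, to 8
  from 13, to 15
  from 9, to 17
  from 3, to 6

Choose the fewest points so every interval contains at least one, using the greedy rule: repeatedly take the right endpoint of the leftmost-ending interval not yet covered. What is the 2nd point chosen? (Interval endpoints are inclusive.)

Process intervals by earliest right end; each time one isn't hit yet, stab at its right endpoint.
Sorted: [2,3] [3,6] [7,8] [12,14] [13,15] [9,17] [17,18]
{[2,3],[3,6]} hit by 3; {[7,8]} hit by 8; {[12,14],[13,15],[9,17]} hit by 14; {[17,18]} hit by 18.
Points: 3, 8, 14, 18 (4 total).

8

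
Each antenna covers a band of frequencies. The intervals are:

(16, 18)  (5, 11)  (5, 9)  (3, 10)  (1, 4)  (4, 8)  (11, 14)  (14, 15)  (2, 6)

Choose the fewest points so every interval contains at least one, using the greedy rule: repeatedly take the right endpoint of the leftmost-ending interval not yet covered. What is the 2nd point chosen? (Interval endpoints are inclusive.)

9

Sorted: [1,4] [2,6] [4,8] [5,9] [3,10] [5,11] [11,14] [14,15] [16,18]
{[1,4],[2,6],[4,8]} hit by 4; {[5,9],[3,10],[5,11]} hit by 9; {[11,14],[14,15]} hit by 14; {[16,18]} hit by 18.
Points: 4, 9, 14, 18 (4 total).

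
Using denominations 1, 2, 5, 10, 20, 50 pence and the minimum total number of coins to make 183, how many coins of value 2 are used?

183 = 3×50 + 1×20 + 1×10 + 1×2 + 1×1
Count of 2: 1

1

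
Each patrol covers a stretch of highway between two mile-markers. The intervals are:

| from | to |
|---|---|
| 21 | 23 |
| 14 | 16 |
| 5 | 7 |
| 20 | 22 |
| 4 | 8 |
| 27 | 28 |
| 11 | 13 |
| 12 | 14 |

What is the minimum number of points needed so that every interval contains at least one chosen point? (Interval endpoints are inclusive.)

Process intervals by earliest right end; each time one isn't hit yet, stab at its right endpoint.
Sorted: [5,7] [4,8] [11,13] [12,14] [14,16] [20,22] [21,23] [27,28]
{[5,7],[4,8]} hit by 7; {[11,13],[12,14]} hit by 13; {[14,16]} hit by 16; {[20,22],[21,23]} hit by 22; {[27,28]} hit by 28.
Points: 7, 13, 16, 22, 28 (5 total).

5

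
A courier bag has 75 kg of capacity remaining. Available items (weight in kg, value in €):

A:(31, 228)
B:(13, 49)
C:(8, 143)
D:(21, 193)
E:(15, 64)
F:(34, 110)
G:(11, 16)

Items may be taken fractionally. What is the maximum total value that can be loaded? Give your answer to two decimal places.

Sort by value per unit weight and fill in that order.
Order: C (143/8=17.88) > D (193/21=9.19) > A (228/31=7.35) > E (64/15=4.27) > B (49/13=3.77) > F (110/34=3.24) > G (16/11=1.45)
Fill: take C (8 @ 143) → take D (21 @ 193) → take A (31 @ 228) → take E (15 @ 64); 75/75 used.
Total value = 628.00

628.00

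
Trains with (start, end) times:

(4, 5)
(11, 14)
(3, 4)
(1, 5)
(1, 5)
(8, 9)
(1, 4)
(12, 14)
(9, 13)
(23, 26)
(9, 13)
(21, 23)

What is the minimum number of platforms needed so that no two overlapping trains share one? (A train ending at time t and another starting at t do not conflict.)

4

Events (time:±→running): 1:+→1 1:+→2 1:+→3 3:+→4 … peak 4.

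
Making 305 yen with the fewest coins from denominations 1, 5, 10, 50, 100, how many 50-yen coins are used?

305 = 3×100 + 1×5
Count of 50: 0

0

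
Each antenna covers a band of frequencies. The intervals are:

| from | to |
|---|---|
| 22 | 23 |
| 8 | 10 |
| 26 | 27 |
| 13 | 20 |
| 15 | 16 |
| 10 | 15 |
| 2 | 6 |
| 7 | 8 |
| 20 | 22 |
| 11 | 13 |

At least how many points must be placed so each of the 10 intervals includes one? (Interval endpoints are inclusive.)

6

Sorted: [2,6] [7,8] [8,10] [11,13] [10,15] [15,16] [13,20] [20,22] [22,23] [26,27]
{[2,6]} hit by 6; {[7,8],[8,10]} hit by 8; {[11,13],[10,15]} hit by 13; {[15,16],[13,20]} hit by 16; {[20,22],[22,23]} hit by 22; {[26,27]} hit by 27.
Points: 6, 8, 13, 16, 22, 27 (6 total).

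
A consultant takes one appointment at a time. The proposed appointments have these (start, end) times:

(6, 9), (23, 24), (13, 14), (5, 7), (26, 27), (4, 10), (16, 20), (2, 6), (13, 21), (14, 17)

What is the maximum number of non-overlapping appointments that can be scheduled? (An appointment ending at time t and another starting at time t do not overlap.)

Order by finish time; keep every interval that doesn't clash with the previous kept one.
Sorted by end: (2,6)  (5,7)  (6,9)  (4,10)  (13,14)  (14,17)  (16,20)  (13,21)  (23,24)  (26,27)
take (2,6); take (6,9); take (13,14); take (14,17); skip (16,20); skip (13,21); take (23,24); take (26,27).
Selected 6 appointments.

6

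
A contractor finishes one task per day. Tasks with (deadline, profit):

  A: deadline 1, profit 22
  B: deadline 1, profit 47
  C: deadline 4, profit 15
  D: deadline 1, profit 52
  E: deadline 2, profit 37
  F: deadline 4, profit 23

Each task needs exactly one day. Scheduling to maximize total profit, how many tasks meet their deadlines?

4

Sort by profit descending; place each in the latest free slot ≤ its deadline.
Profit order: D=52 B=47 E=37 F=23 A=22 C=15
Assign: D→slot 1, B skipped, E→slot 2, F→slot 4, A skipped, C→slot 3.
Slots: [1:D] [2:E] [3:C] [4:F]
4 of 6 scheduled.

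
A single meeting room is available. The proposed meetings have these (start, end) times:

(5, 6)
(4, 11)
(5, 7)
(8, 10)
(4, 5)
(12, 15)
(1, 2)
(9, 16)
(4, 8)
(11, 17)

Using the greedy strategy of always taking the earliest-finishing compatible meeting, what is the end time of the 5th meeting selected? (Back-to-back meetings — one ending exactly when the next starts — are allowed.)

15

Greedy by earliest finish: after sorting by end time, pick each interval compatible with the last pick.
By end time: (1,2), (4,5), (5,6), (5,7), (4,8), (8,10), (4,11), (12,15), (9,16), (11,17).
Pick (1,2); next start ≥ 2 → (4,5); next start ≥ 5 → (5,6); next start ≥ 6 → (8,10); next start ≥ 10 → (12,15).
Selected: (1,2) (4,5) (5,6) (8,10) (12,15)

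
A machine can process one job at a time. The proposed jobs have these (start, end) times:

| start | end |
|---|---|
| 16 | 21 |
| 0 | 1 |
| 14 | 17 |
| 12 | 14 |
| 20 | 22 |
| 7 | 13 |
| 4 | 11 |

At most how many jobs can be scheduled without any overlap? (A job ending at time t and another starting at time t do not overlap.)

5

Greedy by earliest finish: after sorting by end time, pick each interval compatible with the last pick.
By end time: (0,1), (4,11), (7,13), (12,14), (14,17), (16,21), (20,22).
Pick (0,1); next start ≥ 1 → (4,11); next start ≥ 11 → (12,14); next start ≥ 14 → (14,17); next start ≥ 17 → (20,22).
Selected 5 jobs.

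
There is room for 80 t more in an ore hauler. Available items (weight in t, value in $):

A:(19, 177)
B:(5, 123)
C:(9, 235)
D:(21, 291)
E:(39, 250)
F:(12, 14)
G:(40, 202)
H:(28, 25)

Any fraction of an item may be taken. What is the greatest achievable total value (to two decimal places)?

992.67

Order: C (235/9=26.11) > B (123/5=24.60) > D (291/21=13.86) > A (177/19=9.32) > E (250/39=6.41) > G (202/40=5.05) > F (14/12=1.17) > H (25/28=0.89)
Fill: take C (9 @ 235) → take B (5 @ 123) → take D (21 @ 291) → take A (19 @ 177) → take 26/39 of E → 166.67; 80/80 used.
Total value = 992.67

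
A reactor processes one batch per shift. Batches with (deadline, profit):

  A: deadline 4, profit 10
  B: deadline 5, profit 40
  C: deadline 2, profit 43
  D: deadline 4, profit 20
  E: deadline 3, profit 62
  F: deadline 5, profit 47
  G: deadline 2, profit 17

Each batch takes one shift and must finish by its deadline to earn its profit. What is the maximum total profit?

Sort by profit descending; place each in the latest free slot ≤ its deadline.
Profit order: E=62 F=47 C=43 B=40 D=20 G=17 A=10
Assign: E→slot 3, F→slot 5, C→slot 2, B→slot 4, D→slot 1, G skipped, A skipped.
Slots: [1:D] [2:C] [3:E] [4:B] [5:F]
Profit = 20 + 43 + 62 + 40 + 47 = 212

212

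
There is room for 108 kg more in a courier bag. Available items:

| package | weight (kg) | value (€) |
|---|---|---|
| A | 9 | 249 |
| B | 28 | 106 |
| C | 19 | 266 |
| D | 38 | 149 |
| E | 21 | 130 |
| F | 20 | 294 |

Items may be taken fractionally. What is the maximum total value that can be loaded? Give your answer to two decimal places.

Greedy by value/weight ratio, highest first.
Ratios (sorted): A 27.67, F 14.70, C 14.00, E 6.19, D 3.92, B 3.79
take A (9 @ 249); take F (20 @ 294); take C (19 @ 266); take E (21 @ 130); take D (38 @ 149); take 1/28 of B → 3.79. Capacity used 108/108.
Total value = 1091.79

1091.79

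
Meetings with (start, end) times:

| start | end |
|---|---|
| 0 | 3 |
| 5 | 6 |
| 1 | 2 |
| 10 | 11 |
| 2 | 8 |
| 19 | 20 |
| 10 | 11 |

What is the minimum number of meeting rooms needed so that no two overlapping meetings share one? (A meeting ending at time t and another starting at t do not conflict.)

2

Count concurrent intervals with a sweep; the peak is the room count.
starts: [0, 1, 2, 5, 10, 10, 19]
ends:   [2, 3, 6, 8, 11, 11, 20]
s0→1 s1→2  — peak 2.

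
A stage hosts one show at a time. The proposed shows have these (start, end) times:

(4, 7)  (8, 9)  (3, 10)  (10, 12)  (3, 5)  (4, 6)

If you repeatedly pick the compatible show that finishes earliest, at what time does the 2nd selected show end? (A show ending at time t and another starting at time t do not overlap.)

Order by finish time; keep every interval that doesn't clash with the previous kept one.
By end time: (3,5), (4,6), (4,7), (8,9), (3,10), (10,12).
Pick (3,5); next start ≥ 5 → (8,9); next start ≥ 9 → (10,12).
Selected: (3,5) (8,9) (10,12)

9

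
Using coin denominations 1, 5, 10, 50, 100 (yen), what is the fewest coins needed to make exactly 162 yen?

5

162 = 1×100 + 1×50 + 1×10 + 2×1
Total coins = 1 + 1 + 1 + 2 = 5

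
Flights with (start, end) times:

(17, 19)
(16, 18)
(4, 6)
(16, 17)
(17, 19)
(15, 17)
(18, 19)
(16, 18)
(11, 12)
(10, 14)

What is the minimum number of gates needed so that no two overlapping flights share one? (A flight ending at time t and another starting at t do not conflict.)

Count concurrent intervals with a sweep; the peak is the room count.
Events (time:±→running): 4:+→1 6:-→0 10:+→1 11:+→2 12:-→1 14:-→0 15:+→1 16:+→2 16:+→3 16:+→4 … peak 4.

4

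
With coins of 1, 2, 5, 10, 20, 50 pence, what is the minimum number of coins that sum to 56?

3

56 − 1×50→6 − 1×5→1 − 1×1→0
Total coins = 1 + 1 + 1 = 3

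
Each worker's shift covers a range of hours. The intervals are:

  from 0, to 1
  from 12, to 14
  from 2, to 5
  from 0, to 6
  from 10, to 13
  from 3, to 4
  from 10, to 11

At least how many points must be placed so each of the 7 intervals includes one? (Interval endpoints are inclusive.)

Sort by right endpoint; whenever an interval is uncovered, place a point at its right end.
Sorted: [0,1] [3,4] [2,5] [0,6] [10,11] [10,13] [12,14]
{[0,1]} hit by 1; {[3,4],[2,5],[0,6]} hit by 4; {[10,11],[10,13]} hit by 11; {[12,14]} hit by 14.
Points: 1, 4, 11, 14 (4 total).

4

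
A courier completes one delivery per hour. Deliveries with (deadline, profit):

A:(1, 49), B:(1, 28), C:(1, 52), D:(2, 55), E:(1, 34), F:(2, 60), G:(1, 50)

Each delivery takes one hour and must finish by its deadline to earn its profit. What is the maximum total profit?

By profit: F(d2,60), D(d2,55), C(d1,52), G(d1,50), A(d1,49), E(d1,34), B(d1,28)
F→slot 2; D→slot 1; C skipped; G skipped; A skipped; E skipped; B skipped.
Profit = 55 + 60 = 115

115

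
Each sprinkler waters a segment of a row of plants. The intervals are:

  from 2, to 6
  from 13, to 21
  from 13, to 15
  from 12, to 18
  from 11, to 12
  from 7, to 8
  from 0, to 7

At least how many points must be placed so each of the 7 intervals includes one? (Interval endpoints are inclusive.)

4

By right end: [2,6]  [0,7]  [7,8]  [11,12]  [13,15]  [12,18]  [13,21]
[2,6] uncovered → point at 6; [7,8] uncovered → point at 8; [11,12] uncovered → point at 12; [13,15] uncovered → point at 15.
Points: 6, 8, 12, 15 (4 total).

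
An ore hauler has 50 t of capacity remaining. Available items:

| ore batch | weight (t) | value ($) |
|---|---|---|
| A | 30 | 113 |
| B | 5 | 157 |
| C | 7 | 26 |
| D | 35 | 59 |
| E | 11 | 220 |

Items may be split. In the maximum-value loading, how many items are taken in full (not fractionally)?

Ratios (sorted): B 31.40, E 20.00, A 3.77, C 3.71, D 1.69
take B (5 @ 157); take E (11 @ 220); take A (30 @ 113); take 4/7 of C → 14.86. Capacity used 50/50.
3 item(s) taken whole; one partial (take 4/7 of C).

3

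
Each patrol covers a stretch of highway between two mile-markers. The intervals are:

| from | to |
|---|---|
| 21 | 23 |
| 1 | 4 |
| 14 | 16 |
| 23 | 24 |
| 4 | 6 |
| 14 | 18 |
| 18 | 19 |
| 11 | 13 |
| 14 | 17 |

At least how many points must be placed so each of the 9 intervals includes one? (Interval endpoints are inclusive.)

Sorted: [1,4] [4,6] [11,13] [14,16] [14,17] [14,18] [18,19] [21,23] [23,24]
{[1,4],[4,6]} hit by 4; {[11,13]} hit by 13; {[14,16],[14,17],[14,18]} hit by 16; {[18,19]} hit by 19; {[21,23],[23,24]} hit by 23.
Points: 4, 13, 16, 19, 23 (5 total).

5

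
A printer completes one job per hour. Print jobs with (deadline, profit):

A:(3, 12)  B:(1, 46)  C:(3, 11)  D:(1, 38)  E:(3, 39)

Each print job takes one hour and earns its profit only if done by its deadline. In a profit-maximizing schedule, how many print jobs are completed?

Take jobs in profit order; each goes to the latest open slot no later than its deadline.
By profit: B(d1,46), E(d3,39), D(d1,38), A(d3,12), C(d3,11)
B→slot 1; E→slot 3; D skipped; A→slot 2; C skipped.
3 of 5 scheduled.

3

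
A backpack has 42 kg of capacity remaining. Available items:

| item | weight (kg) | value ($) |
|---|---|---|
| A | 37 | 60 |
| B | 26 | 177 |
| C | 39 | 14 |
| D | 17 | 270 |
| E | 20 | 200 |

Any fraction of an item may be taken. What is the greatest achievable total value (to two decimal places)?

Sort by value per unit weight and fill in that order.
Order: D (270/17=15.88) > E (200/20=10.00) > B (177/26=6.81) > A (60/37=1.62) > C (14/39=0.36)
Fill: take D (17 @ 270) → take E (20 @ 200) → take 5/26 of B → 34.04; 42/42 used.
Total value = 504.04

504.04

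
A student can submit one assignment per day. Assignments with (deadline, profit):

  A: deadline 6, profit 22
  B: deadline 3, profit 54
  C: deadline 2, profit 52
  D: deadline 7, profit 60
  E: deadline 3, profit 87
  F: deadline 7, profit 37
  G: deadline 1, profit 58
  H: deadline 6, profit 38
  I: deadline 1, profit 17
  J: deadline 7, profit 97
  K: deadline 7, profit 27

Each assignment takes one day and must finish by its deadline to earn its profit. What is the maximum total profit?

Sort by profit descending; place each in the latest free slot ≤ its deadline.
By profit: J(d7,97), E(d3,87), D(d7,60), G(d1,58), B(d3,54), C(d2,52), H(d6,38), F(d7,37), K(d7,27), A(d6,22), I(d1,17)
J→slot 7; E→slot 3; D→slot 6; G→slot 1; B→slot 2; C skipped; H→slot 5; F→slot 4; K skipped; A skipped; I skipped.
Profit = 58 + 54 + 87 + 37 + 38 + 60 + 97 = 431

431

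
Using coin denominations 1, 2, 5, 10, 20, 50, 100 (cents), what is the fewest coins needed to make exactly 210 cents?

3

210 − 2×100→10 − 1×10→0
Total coins = 2 + 1 = 3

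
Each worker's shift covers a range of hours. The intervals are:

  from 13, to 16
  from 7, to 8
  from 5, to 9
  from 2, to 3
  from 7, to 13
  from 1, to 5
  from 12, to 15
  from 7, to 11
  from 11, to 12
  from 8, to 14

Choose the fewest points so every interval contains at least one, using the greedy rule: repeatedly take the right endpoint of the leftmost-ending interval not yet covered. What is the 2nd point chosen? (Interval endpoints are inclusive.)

8

Process intervals by earliest right end; each time one isn't hit yet, stab at its right endpoint.
By right end: [2,3]  [1,5]  [7,8]  [5,9]  [7,11]  [11,12]  [7,13]  [8,14]  [12,15]  [13,16]
[2,3] uncovered → point at 3; [7,8] uncovered → point at 8; [11,12] uncovered → point at 12; [13,16] uncovered → point at 16.
Points: 3, 8, 12, 16 (4 total).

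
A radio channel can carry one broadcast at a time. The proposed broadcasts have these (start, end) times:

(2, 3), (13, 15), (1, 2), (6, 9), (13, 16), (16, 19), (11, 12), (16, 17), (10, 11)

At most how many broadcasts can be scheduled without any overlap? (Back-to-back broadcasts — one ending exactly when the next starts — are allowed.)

Order by finish time; keep every interval that doesn't clash with the previous kept one.
By end time: (1,2), (2,3), (6,9), (10,11), (11,12), (13,15), (13,16), (16,17), (16,19).
Pick (1,2); next start ≥ 2 → (2,3); next start ≥ 3 → (6,9); next start ≥ 9 → (10,11); next start ≥ 11 → (11,12); next start ≥ 12 → (13,15); next start ≥ 15 → (16,17).
Selected 7 broadcasts.

7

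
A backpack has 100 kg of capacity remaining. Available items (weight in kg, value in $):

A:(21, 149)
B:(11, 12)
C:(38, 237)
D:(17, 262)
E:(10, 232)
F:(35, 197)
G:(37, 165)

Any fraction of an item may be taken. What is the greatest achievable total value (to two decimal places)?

Sort by value per unit weight and fill in that order.
Ratios (sorted): E 23.20, D 15.41, A 7.10, C 6.24, F 5.63, G 4.46, B 1.09
take E (10 @ 232); take D (17 @ 262); take A (21 @ 149); take C (38 @ 237); take 14/35 of F → 78.80. Capacity used 100/100.
Total value = 958.80

958.80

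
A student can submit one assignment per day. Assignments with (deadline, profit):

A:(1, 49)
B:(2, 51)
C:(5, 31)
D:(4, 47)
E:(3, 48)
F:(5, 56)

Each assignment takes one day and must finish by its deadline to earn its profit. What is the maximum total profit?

251

Take jobs in profit order; each goes to the latest open slot no later than its deadline.
By profit: F(d5,56), B(d2,51), A(d1,49), E(d3,48), D(d4,47), C(d5,31)
F→slot 5; B→slot 2; A→slot 1; E→slot 3; D→slot 4; C skipped.
Profit = 49 + 51 + 48 + 47 + 56 = 251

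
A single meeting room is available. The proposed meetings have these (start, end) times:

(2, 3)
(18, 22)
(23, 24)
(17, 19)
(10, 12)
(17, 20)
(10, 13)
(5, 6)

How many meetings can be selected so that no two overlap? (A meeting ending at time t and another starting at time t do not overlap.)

5

Sorted by end: (2,3)  (5,6)  (10,12)  (10,13)  (17,19)  (17,20)  (18,22)  (23,24)
take (2,3); take (5,6); take (10,12); skip (10,13); take (17,19); take (23,24).
Selected 5 meetings.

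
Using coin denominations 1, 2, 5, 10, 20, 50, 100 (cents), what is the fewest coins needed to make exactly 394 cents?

394 = 3×100 + 1×50 + 2×20 + 2×2
Total coins = 3 + 1 + 2 + 2 = 8

8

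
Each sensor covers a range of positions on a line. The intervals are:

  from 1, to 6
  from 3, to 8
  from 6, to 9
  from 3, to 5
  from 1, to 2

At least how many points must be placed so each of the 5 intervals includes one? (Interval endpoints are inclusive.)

3

Process intervals by earliest right end; each time one isn't hit yet, stab at its right endpoint.
By right end: [1,2]  [3,5]  [1,6]  [3,8]  [6,9]
[1,2] uncovered → point at 2; [3,5] uncovered → point at 5; [6,9] uncovered → point at 9.
Points: 2, 5, 9 (3 total).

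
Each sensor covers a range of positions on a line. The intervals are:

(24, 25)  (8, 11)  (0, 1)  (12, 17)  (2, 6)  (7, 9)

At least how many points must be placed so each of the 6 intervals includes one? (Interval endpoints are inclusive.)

Sort by right endpoint; whenever an interval is uncovered, place a point at its right end.
By right end: [0,1]  [2,6]  [7,9]  [8,11]  [12,17]  [24,25]
[0,1] uncovered → point at 1; [2,6] uncovered → point at 6; [7,9] uncovered → point at 9; [12,17] uncovered → point at 17; [24,25] uncovered → point at 25.
Points: 1, 6, 9, 17, 25 (5 total).

5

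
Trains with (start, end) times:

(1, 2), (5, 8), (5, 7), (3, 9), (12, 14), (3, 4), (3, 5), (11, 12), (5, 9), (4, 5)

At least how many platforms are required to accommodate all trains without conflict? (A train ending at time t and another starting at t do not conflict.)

Events (time:±→running): 1:+→1 2:-→0 3:+→1 3:+→2 3:+→3 4:-→2 4:+→3 5:-→2 5:-→1 5:+→2 5:+→3 5:+→4 … peak 4.

4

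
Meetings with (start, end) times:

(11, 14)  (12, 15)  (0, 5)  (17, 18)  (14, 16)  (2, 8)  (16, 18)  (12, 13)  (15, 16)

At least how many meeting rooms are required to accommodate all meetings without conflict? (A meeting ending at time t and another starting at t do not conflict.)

3

starts: [0, 2, 11, 12, 12, 14, 15, 16, 17]
ends:   [5, 8, 13, 14, 15, 16, 16, 18, 18]
s0→1 s2→2 e5→1 e8→0 s11→1 s12→2 s12→3  — peak 3.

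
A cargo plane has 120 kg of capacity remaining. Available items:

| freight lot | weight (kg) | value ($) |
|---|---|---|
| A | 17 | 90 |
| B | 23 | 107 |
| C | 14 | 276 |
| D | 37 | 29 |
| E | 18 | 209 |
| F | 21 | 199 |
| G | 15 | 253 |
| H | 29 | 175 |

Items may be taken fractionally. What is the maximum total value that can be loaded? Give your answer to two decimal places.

Greedy by value/weight ratio, highest first.
Order: C (276/14=19.71) > G (253/15=16.87) > E (209/18=11.61) > F (199/21=9.48) > H (175/29=6.03) > A (90/17=5.29) > B (107/23=4.65) > D (29/37=0.78)
Fill: take C (14 @ 276) → take G (15 @ 253) → take E (18 @ 209) → take F (21 @ 199) → take H (29 @ 175) → take A (17 @ 90) → take 6/23 of B → 27.91; 120/120 used.
Total value = 1229.91

1229.91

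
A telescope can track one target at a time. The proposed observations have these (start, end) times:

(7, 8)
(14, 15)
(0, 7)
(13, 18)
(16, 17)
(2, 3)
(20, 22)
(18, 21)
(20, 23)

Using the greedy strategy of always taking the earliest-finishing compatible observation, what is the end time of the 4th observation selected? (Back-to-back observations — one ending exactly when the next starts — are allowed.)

17

Sort by end time and greedily take each interval whose start is ≥ the last chosen end.
By end time: (2,3), (0,7), (7,8), (14,15), (16,17), (13,18), (18,21), (20,22), (20,23).
Pick (2,3); next start ≥ 3 → (7,8); next start ≥ 8 → (14,15); next start ≥ 15 → (16,17); next start ≥ 17 → (18,21).
Selected: (2,3) (7,8) (14,15) (16,17) (18,21)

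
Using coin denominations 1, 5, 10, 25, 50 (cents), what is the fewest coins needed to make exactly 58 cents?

5

58 = 1×50 + 1×5 + 3×1
Total coins = 1 + 1 + 3 = 5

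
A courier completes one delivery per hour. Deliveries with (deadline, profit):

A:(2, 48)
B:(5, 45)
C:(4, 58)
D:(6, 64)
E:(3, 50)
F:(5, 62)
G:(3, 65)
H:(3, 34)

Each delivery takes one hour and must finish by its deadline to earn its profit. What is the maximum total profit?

Take jobs in profit order; each goes to the latest open slot no later than its deadline.
By profit: G(d3,65), D(d6,64), F(d5,62), C(d4,58), E(d3,50), A(d2,48), B(d5,45), H(d3,34)
G→slot 3; D→slot 6; F→slot 5; C→slot 4; E→slot 2; A→slot 1; B skipped; H skipped.
Profit = 48 + 50 + 65 + 58 + 62 + 64 = 347

347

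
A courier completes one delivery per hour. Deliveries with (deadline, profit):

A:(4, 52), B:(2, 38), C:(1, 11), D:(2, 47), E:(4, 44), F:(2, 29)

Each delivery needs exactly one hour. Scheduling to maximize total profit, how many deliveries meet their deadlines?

4

Profit order: A=52 D=47 E=44 B=38 F=29 C=11
Assign: A→slot 4, D→slot 2, E→slot 3, B→slot 1, F skipped, C skipped.
Slots: [1:B] [2:D] [3:E] [4:A]
4 of 6 scheduled.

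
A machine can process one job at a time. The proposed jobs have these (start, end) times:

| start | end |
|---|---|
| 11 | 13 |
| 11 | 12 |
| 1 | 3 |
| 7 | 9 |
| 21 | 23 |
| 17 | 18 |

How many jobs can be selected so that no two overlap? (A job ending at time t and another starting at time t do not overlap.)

5

Sorted by end: (1,3)  (7,9)  (11,12)  (11,13)  (17,18)  (21,23)
take (1,3); take (7,9); take (11,12); take (17,18); take (21,23).
Selected 5 jobs.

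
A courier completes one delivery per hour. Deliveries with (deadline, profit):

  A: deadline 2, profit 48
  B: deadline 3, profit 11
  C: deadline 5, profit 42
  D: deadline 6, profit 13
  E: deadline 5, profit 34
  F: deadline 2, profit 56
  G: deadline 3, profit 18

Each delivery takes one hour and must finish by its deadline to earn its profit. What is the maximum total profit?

211

Sort by profit descending; place each in the latest free slot ≤ its deadline.
Profit order: F=56 A=48 C=42 E=34 G=18 D=13 B=11
Assign: F→slot 2, A→slot 1, C→slot 5, E→slot 4, G→slot 3, D→slot 6, B skipped.
Slots: [1:A] [2:F] [3:G] [4:E] [5:C] [6:D]
Profit = 48 + 56 + 18 + 34 + 42 + 13 = 211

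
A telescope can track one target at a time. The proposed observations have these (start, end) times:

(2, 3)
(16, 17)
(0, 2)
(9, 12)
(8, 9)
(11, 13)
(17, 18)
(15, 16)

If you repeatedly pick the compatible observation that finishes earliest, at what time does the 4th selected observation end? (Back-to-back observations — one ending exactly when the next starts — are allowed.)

12

Sorted by end: (0,2)  (2,3)  (8,9)  (9,12)  (11,13)  (15,16)  (16,17)  (17,18)
take (0,2); take (2,3); take (8,9); take (9,12); take (15,16); take (16,17); take (17,18).
Selected: (0,2) (2,3) (8,9) (9,12) (15,16) (16,17) (17,18)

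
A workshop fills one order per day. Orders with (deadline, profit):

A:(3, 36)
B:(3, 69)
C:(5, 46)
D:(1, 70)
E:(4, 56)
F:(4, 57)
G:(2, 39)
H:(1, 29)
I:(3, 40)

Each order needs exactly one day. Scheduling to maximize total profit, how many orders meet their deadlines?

5

Sort by profit descending; place each in the latest free slot ≤ its deadline.
By profit: D(d1,70), B(d3,69), F(d4,57), E(d4,56), C(d5,46), I(d3,40), G(d2,39), A(d3,36), H(d1,29)
D→slot 1; B→slot 3; F→slot 4; E→slot 2; C→slot 5; I skipped; G skipped; A skipped; H skipped.
5 of 9 scheduled.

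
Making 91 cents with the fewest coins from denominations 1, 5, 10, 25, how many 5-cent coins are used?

91 = 3×25 + 1×10 + 1×5 + 1×1
Count of 5: 1

1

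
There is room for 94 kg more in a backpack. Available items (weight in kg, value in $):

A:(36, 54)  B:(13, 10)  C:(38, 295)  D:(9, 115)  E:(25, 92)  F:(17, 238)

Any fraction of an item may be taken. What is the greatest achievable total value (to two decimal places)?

747.50

Ratios (sorted): F 14.00, D 12.78, C 7.76, E 3.68, A 1.50, B 0.77
take F (17 @ 238); take D (9 @ 115); take C (38 @ 295); take E (25 @ 92); take 5/36 of A → 7.50. Capacity used 94/94.
Total value = 747.50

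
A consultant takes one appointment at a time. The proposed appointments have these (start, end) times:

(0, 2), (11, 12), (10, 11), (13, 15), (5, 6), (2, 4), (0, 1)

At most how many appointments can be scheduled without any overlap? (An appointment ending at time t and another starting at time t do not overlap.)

By end time: (0,1), (0,2), (2,4), (5,6), (10,11), (11,12), (13,15).
Pick (0,1); next start ≥ 1 → (2,4); next start ≥ 4 → (5,6); next start ≥ 6 → (10,11); next start ≥ 11 → (11,12); next start ≥ 12 → (13,15).
Selected 6 appointments.

6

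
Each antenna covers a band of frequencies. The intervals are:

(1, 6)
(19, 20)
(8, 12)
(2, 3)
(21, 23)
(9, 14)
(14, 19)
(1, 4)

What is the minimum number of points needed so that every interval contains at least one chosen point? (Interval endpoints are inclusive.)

Process intervals by earliest right end; each time one isn't hit yet, stab at its right endpoint.
By right end: [2,3]  [1,4]  [1,6]  [8,12]  [9,14]  [14,19]  [19,20]  [21,23]
[2,3] uncovered → point at 3; [8,12] uncovered → point at 12; [14,19] uncovered → point at 19; [21,23] uncovered → point at 23.
Points: 3, 12, 19, 23 (4 total).

4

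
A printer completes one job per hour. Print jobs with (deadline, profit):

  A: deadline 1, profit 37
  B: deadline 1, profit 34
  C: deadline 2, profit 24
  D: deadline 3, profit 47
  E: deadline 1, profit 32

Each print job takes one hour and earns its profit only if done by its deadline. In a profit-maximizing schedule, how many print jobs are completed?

Profit order: D=47 A=37 B=34 E=32 C=24
Assign: D→slot 3, A→slot 1, B skipped, E skipped, C→slot 2.
Slots: [1:A] [2:C] [3:D]
3 of 5 scheduled.

3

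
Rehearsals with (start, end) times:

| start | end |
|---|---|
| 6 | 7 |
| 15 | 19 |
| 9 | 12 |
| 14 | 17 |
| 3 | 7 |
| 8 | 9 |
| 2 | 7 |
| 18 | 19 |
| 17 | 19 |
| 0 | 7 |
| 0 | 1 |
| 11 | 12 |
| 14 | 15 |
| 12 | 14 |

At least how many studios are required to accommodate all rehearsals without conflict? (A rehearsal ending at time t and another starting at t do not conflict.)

starts: [0, 0, 2, 3, 6, 8, 9, 11, 12, 14, 14, 15, 17, 18]
ends:   [1, 7, 7, 7, 7, 9, 12, 12, 14, 15, 17, 19, 19, 19]
s0→1 s0→2 e1→1 s2→2 s3→3 s6→4  — peak 4.

4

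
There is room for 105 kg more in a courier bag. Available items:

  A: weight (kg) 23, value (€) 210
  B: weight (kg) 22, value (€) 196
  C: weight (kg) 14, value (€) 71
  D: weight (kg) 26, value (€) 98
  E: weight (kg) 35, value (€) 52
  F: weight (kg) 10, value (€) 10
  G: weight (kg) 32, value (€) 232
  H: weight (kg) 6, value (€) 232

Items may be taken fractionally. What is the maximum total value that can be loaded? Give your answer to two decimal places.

Ratios (sorted): H 38.67, A 9.13, B 8.91, G 7.25, C 5.07, D 3.77, E 1.49, F 1.00
take H (6 @ 232); take A (23 @ 210); take B (22 @ 196); take G (32 @ 232); take C (14 @ 71); take 8/26 of D → 30.15. Capacity used 105/105.
Total value = 971.15

971.15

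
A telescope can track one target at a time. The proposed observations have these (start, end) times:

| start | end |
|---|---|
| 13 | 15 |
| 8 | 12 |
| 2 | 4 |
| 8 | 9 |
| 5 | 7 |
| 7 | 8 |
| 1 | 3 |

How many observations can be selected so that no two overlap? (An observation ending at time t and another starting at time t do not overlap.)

By end time: (1,3), (2,4), (5,7), (7,8), (8,9), (8,12), (13,15).
Pick (1,3); next start ≥ 3 → (5,7); next start ≥ 7 → (7,8); next start ≥ 8 → (8,9); next start ≥ 9 → (13,15).
Selected 5 observations.

5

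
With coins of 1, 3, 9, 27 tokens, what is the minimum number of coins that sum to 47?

5

Greedy: take as many of the largest coin as possible, then repeat with the remainder.
47 = 1×27 + 2×9 + 2×1
Total coins = 1 + 2 + 2 = 5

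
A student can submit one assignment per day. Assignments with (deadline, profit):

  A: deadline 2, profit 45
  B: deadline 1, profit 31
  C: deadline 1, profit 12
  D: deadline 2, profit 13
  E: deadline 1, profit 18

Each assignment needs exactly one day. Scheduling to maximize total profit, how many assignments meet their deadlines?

2

Sort by profit descending; place each in the latest free slot ≤ its deadline.
By profit: A(d2,45), B(d1,31), E(d1,18), D(d2,13), C(d1,12)
A→slot 2; B→slot 1; E skipped; D skipped; C skipped.
2 of 5 scheduled.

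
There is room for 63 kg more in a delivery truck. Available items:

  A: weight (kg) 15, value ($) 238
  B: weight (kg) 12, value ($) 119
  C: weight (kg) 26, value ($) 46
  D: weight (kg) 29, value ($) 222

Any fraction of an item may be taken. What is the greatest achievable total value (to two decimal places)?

Greedy by value/weight ratio, highest first.
Order: A (238/15=15.87) > B (119/12=9.92) > D (222/29=7.66) > C (46/26=1.77)
Fill: take A (15 @ 238) → take B (12 @ 119) → take D (29 @ 222) → take 7/26 of C → 12.38; 63/63 used.
Total value = 591.38

591.38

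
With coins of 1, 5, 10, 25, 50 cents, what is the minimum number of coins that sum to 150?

3

150 − 3×50→0
Total coins = 3 = 3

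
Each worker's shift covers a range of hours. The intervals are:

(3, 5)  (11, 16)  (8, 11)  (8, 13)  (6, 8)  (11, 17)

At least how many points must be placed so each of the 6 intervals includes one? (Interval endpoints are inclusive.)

3

Sorted: [3,5] [6,8] [8,11] [8,13] [11,16] [11,17]
{[3,5]} hit by 5; {[6,8],[8,11],[8,13]} hit by 8; {[11,16],[11,17]} hit by 16.
Points: 5, 8, 16 (3 total).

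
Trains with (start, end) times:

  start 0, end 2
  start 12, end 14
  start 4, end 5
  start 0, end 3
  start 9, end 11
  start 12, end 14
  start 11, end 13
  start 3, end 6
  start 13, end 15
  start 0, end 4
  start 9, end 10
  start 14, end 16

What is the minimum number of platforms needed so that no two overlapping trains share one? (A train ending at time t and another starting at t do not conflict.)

3

Count concurrent intervals with a sweep; the peak is the room count.
starts: [0, 0, 0, 3, 4, 9, 9, 11, 12, 12, 13, 14]
ends:   [2, 3, 4, 5, 6, 10, 11, 13, 14, 14, 15, 16]
s0→1 s0→2 s0→3  — peak 3.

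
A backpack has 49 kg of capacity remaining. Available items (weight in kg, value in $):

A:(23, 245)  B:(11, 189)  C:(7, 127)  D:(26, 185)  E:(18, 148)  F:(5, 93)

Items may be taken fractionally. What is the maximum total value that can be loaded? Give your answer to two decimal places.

678.67

Greedy by value/weight ratio, highest first.
Ratios (sorted): F 18.60, C 18.14, B 17.18, A 10.65, E 8.22, D 7.12
take F (5 @ 93); take C (7 @ 127); take B (11 @ 189); take A (23 @ 245); take 3/18 of E → 24.67. Capacity used 49/49.
Total value = 678.67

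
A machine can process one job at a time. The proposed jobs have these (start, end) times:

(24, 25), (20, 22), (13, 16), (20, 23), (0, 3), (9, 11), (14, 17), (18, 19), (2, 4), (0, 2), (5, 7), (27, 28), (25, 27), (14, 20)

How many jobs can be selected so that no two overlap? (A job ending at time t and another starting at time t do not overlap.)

Sorted by end: (0,2)  (0,3)  (2,4)  (5,7)  (9,11)  (13,16)  (14,17)  (18,19)  (14,20)  (20,22)  (20,23)  (24,25)  (25,27)  (27,28)
take (0,2); take (2,4); take (5,7); take (9,11); take (13,16); take (18,19); take (20,22); skip (20,23); take (24,25); take (25,27); take (27,28).
Selected 10 jobs.

10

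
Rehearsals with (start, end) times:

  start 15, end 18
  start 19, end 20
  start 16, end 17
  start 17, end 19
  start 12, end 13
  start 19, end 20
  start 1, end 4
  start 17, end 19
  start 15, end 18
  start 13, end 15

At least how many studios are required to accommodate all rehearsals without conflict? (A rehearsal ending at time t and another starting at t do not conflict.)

4

Count concurrent intervals with a sweep; the peak is the room count.
starts: [1, 12, 13, 15, 15, 16, 17, 17, 19, 19]
ends:   [4, 13, 15, 17, 18, 18, 19, 19, 20, 20]
s1→1 e4→0 s12→1 e13→0 s13→1 e15→0 s15→1 s15→2 s16→3 e17→2 s17→3 s17→4  — peak 4.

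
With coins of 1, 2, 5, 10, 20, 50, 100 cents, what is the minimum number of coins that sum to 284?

7

Greedy: take as many of the largest coin as possible, then repeat with the remainder.
284 = 2×100 + 1×50 + 1×20 + 1×10 + 2×2
Total coins = 2 + 1 + 1 + 1 + 2 = 7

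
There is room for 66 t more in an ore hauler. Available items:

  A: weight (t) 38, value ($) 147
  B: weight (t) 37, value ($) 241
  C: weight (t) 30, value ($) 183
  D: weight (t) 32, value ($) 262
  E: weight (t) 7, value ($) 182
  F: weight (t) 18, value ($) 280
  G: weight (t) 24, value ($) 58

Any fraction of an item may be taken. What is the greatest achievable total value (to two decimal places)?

782.62

Order: E (182/7=26.00) > F (280/18=15.56) > D (262/32=8.19) > B (241/37=6.51) > C (183/30=6.10) > A (147/38=3.87) > G (58/24=2.42)
Fill: take E (7 @ 182) → take F (18 @ 280) → take D (32 @ 262) → take 9/37 of B → 58.62; 66/66 used.
Total value = 782.62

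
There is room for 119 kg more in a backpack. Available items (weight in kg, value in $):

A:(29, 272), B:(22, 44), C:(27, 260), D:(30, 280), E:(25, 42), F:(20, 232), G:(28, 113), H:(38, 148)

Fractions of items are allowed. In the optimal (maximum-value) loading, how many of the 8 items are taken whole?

Greedy by value/weight ratio, highest first.
Ratios (sorted): F 11.60, C 9.63, A 9.38, D 9.33, G 4.04, H 3.89, B 2.00, E 1.68
take F (20 @ 232); take C (27 @ 260); take A (29 @ 272); take D (30 @ 280); take 13/28 of G → 52.46. Capacity used 119/119.
4 item(s) taken whole; one partial (take 13/28 of G).

4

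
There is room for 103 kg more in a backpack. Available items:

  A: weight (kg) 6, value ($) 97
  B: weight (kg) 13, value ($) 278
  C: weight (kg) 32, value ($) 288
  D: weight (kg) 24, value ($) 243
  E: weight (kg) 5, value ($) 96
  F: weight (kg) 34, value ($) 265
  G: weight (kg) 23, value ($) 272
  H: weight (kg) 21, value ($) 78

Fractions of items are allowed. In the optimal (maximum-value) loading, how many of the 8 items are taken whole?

Greedy by value/weight ratio, highest first.
Order: B (278/13=21.38) > E (96/5=19.20) > A (97/6=16.17) > G (272/23=11.83) > D (243/24=10.12) > C (288/32=9.00) > F (265/34=7.79) > H (78/21=3.71)
Fill: take B (13 @ 278) → take E (5 @ 96) → take A (6 @ 97) → take G (23 @ 272) → take D (24 @ 243) → take C (32 @ 288); 103/103 used.
6 item(s) taken whole.

6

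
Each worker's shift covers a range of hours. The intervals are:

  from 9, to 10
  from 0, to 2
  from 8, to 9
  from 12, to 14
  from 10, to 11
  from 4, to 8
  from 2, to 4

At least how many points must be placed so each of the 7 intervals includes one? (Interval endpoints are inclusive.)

4

By right end: [0,2]  [2,4]  [4,8]  [8,9]  [9,10]  [10,11]  [12,14]
[0,2] uncovered → point at 2; [4,8] uncovered → point at 8; [9,10] uncovered → point at 10; [12,14] uncovered → point at 14.
Points: 2, 8, 10, 14 (4 total).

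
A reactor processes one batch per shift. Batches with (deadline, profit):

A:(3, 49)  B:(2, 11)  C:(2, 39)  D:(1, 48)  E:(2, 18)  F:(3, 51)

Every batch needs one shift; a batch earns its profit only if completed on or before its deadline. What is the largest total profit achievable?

148

By profit: F(d3,51), A(d3,49), D(d1,48), C(d2,39), E(d2,18), B(d2,11)
F→slot 3; A→slot 2; D→slot 1; C skipped; E skipped; B skipped.
Profit = 48 + 49 + 51 = 148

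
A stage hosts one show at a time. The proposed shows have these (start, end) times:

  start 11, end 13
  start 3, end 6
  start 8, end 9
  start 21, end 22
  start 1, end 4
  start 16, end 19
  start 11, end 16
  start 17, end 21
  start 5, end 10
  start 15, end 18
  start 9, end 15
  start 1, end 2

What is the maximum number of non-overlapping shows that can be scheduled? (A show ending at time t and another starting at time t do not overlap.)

Order by finish time; keep every interval that doesn't clash with the previous kept one.
By end time: (1,2), (1,4), (3,6), (8,9), (5,10), (11,13), (9,15), (11,16), (15,18), (16,19), (17,21), (21,22).
Pick (1,2); next start ≥ 2 → (3,6); next start ≥ 6 → (8,9); next start ≥ 9 → (11,13); next start ≥ 13 → (15,18); next start ≥ 18 → (21,22).
Selected 6 shows.

6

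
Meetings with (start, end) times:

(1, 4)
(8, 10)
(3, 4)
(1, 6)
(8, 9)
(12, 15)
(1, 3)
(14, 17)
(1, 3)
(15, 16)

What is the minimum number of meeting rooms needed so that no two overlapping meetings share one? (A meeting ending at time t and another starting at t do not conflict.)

4

The answer is the maximum number of intervals overlapping at any instant.
starts: [1, 1, 1, 1, 3, 8, 8, 12, 14, 15]
ends:   [3, 3, 4, 4, 6, 9, 10, 15, 16, 17]
s1→1 s1→2 s1→3 s1→4  — peak 4.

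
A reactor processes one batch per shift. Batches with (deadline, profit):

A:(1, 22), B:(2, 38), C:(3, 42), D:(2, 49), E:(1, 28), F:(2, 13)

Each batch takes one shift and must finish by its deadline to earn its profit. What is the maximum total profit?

129

Take jobs in profit order; each goes to the latest open slot no later than its deadline.
Profit order: D=49 C=42 B=38 E=28 A=22 F=13
Assign: D→slot 2, C→slot 3, B→slot 1, E skipped, A skipped, F skipped.
Slots: [1:B] [2:D] [3:C]
Profit = 38 + 49 + 42 = 129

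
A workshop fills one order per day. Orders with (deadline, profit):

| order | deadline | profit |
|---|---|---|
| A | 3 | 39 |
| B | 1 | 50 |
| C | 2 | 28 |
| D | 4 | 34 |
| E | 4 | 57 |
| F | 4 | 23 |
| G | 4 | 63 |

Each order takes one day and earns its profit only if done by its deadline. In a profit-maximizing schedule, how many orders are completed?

4

Sort by profit descending; place each in the latest free slot ≤ its deadline.
Profit order: G=63 E=57 B=50 A=39 D=34 C=28 F=23
Assign: G→slot 4, E→slot 3, B→slot 1, A→slot 2, D skipped, C skipped, F skipped.
Slots: [1:B] [2:A] [3:E] [4:G]
4 of 7 scheduled.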